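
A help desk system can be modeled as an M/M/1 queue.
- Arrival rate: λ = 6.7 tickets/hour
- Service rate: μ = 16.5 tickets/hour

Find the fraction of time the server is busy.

Server utilization: ρ = λ/μ
ρ = 6.7/16.5 = 0.4061
The server is busy 40.61% of the time.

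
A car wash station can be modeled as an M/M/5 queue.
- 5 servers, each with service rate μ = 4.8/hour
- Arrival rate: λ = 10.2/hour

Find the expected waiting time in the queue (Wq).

Traffic intensity: ρ = λ/(cμ) = 10.2/(5×4.8) = 0.4250
Since ρ = 0.4250 < 1, system is stable.
Offered load a = λ/μ = cρ = 10.2/4.8 = 2.1250
P₀ = [ Σₙ₌₀^4 aⁿ/n! + a^5/(5!(1-ρ)) ]⁻¹
Σ = a^0/0! + a^1/1! + a^2/2! + a^3/3! + a^4/4! = 1.0000 + 2.1250 + 2.2578 + 1.5993 + 0.8496 = 7.8317
a^5/(5!(1-ρ)) = 43.3306/(120 × 0.5750) = 0.6280
P₀ = 1/(7.8317 + 0.6280) = 0.1182
Lq = P₀·a^5·ρ / (5!(1-ρ)²) = 0.1182 × 43.3306 × 0.4250 / (120 × 0.3306) = 0.05487
Wq = Lq/λ = 0.05487/10.2 = 0.005379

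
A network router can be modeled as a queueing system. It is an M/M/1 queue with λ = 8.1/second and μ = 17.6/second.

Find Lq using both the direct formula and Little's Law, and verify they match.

Method 1 (direct): Lq = λ²/(μ(μ-λ)) = 65.61/(17.6 × 9.50) = 0.3924

Method 2 (Little's Law):
W = 1/(μ-λ) = 1/9.50 = 0.10526
Wq = W - 1/μ = 0.10526 - 0.056818 = 0.04844
Lq = λWq = 8.1 × 0.04844 = 0.3924 ✔ (matches Method 1)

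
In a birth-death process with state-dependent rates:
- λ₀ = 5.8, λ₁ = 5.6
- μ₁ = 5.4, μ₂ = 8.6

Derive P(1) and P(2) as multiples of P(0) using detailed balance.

Balance equations:
State 0: λ₀P₀ = μ₁P₁ → P₁ = (λ₀/μ₁)P₀ = (5.8/5.4)P₀ = 1.0741P₀
State 1: P₂ = (λ₀λ₁)/(μ₁μ₂)P₀ = (5.8×5.6)/(5.4×8.6)P₀ = 0.6994P₀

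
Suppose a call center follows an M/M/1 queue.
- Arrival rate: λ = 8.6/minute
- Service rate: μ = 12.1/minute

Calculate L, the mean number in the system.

ρ = λ/μ = 8.6/12.1 = 0.7107
For M/M/1: L = λ/(μ-λ)
L = 8.6/(12.1-8.6) = 8.6/3.50
L = 2.4571 calls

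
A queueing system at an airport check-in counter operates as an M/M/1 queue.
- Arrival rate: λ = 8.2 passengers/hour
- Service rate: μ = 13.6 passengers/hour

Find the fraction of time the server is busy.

Server utilization: ρ = λ/μ
ρ = 8.2/13.6 = 0.6029
The server is busy 60.29% of the time.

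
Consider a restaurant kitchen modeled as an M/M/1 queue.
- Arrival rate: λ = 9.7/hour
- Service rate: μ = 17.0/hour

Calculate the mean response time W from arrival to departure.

First, compute utilization: ρ = λ/μ = 9.7/17.0 = 0.5706
For M/M/1: W = 1/(μ-λ)
W = 1/(17.0-9.7) = 1/7.30
W = 0.1370 hours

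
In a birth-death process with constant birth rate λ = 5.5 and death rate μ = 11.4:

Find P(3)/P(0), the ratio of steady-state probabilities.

For constant rates: P(n)/P(0) = (λ/μ)^n
P(3)/P(0) = (5.5/11.4)^3 = 0.4825^3 = 0.1123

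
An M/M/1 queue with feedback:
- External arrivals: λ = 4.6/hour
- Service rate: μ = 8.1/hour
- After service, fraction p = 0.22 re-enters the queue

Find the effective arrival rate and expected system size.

Effective arrival rate: λ_eff = λ/(1-p) = 4.6/(1-0.22) = 4.6/0.78 = 5.89744
ρ = λ_eff/μ = 5.89744/8.1 = 0.728079
L = ρ/(1-ρ) = 0.728079/(1-0.728079) = 2.6775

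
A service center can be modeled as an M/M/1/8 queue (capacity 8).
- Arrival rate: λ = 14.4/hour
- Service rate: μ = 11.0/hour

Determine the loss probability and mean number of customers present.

ρ = λ/μ = 14.4/11.0 = 1.30909
P₀ = (1-ρ)/(1-ρ^(K+1)) = (1-1.30909)/(1-1.30909^9) = -0.3091/-10.2908 = 0.03004
P_K = P₀×ρ^K = 0.03004 × 1.30909^8 = 0.03004 × 8.6249 = 0.2591
Blocking probability P_8 = 0.2591 (25.91%)
L = ρ[1 - (K+1)ρ^K + Kρ^(K+1)] / [(1-ρ)(1-ρ^(K+1))]
L = 1.30909 × (1 - 9×8.6249 + 8×11.2908) / ((1 - 1.30909) × (1 - 11.2908)) = 5.6393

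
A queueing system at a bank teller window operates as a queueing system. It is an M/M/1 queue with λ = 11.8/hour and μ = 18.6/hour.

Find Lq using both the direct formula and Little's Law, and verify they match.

Method 1 (direct): Lq = λ²/(μ(μ-λ)) = 139.24/(18.6 × 6.80) = 1.1009

Method 2 (Little's Law):
W = 1/(μ-λ) = 1/6.80 = 0.14706
Wq = W - 1/μ = 0.14706 - 0.053763 = 0.09330
Lq = λWq = 11.8 × 0.09330 = 1.1009 ✔ (matches Method 1)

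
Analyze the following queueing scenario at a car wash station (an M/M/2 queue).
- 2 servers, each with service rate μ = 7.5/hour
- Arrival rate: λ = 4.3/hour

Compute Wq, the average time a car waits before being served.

Traffic intensity: ρ = λ/(cμ) = 4.3/(2×7.5) = 0.2867
Since ρ = 0.2867 < 1, system is stable.
Offered load a = λ/μ = cρ = 4.3/7.5 = 0.5733
P₀ = [ Σₙ₌₀^1 aⁿ/n! + a^2/(2!(1-ρ)) ]⁻¹
Σ = a^0/0! + a^1/1! = 1.0000 + 0.5733 = 1.5733
a^2/(2!(1-ρ)) = 0.3287/(2 × 0.7133) = 0.2304
P₀ = 1/(1.5733 + 0.2304) = 0.5544
Lq = P₀·a^2·ρ / (2!(1-ρ)²) = 0.55440 × 0.32871 × 0.28667 / (2 × 0.50884) = 0.05133
Wq = Lq/λ = 0.05133/4.3 = 0.01194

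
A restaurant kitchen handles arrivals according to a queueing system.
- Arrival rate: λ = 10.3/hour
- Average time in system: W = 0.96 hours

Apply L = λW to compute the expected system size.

Little's Law: L = λW
L = 10.3 × 0.96 = 9.8880 orders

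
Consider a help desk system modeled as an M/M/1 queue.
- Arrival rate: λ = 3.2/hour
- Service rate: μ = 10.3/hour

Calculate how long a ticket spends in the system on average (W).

First, compute utilization: ρ = λ/μ = 3.2/10.3 = 0.3107
For M/M/1: W = 1/(μ-λ)
W = 1/(10.3-3.2) = 1/7.10
W = 0.1408 hours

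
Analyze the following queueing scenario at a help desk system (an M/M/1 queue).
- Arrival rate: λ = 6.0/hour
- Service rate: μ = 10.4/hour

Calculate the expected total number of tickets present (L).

ρ = λ/μ = 6.0/10.4 = 0.5769
For M/M/1: L = λ/(μ-λ)
L = 6.0/(10.4-6.0) = 6.0/4.40
L = 1.3636 tickets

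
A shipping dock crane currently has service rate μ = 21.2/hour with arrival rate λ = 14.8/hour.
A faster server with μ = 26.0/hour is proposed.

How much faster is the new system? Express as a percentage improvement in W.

System 1: ρ₁ = 14.8/21.2 = 0.6981, W₁ = 1/(21.2-14.8) = 0.15625
System 2: ρ₂ = 14.8/26.0 = 0.5692, W₂ = 1/(26.0-14.8) = 0.089286
Improvement: (W₁-W₂)/W₁ = (0.15625-0.089286)/0.15625 = 42.86%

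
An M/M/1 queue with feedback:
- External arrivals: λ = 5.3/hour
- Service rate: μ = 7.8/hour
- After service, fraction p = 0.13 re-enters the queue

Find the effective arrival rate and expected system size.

Effective arrival rate: λ_eff = λ/(1-p) = 5.3/(1-0.13) = 5.3/0.87 = 6.09195
ρ = λ_eff/μ = 6.09195/7.8 = 0.78102
L = ρ/(1-ρ) = 0.78102/(1-0.78102) = 3.5666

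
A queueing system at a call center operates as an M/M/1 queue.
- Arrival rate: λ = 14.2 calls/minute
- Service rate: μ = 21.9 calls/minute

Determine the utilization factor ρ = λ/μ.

Server utilization: ρ = λ/μ
ρ = 14.2/21.9 = 0.6484
The server is busy 64.84% of the time.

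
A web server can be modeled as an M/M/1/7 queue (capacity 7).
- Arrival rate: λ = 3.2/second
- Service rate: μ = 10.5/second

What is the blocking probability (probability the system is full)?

ρ = λ/μ = 3.2/10.5 = 0.30476
P₀ = (1-ρ)/(1-ρ^(K+1)) = (1-0.30476)/(1-0.30476^8) = 0.6952/0.9999 = 0.6953
P_K = P₀×ρ^K = 0.6953 × 0.30476^7 = 0.6953 × 0.0002442 = 0.0001698
Blocking probability = 0.01698%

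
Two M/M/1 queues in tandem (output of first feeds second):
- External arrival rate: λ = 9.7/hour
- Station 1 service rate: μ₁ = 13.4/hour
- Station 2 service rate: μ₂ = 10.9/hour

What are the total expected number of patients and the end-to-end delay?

By Jackson's theorem, each station behaves as independent M/M/1.
Station 1: ρ₁ = 9.7/13.4 = 0.7239, L₁ = ρ₁/(1-ρ₁) = λ/(μ₁-λ) = 9.7/3.70 = 2.62162
Station 2: ρ₂ = 9.7/10.9 = 0.8899, L₂ = ρ₂/(1-ρ₂) = λ/(μ₂-λ) = 9.7/1.20 = 8.08333
Total: L = L₁ + L₂ = 2.62162 + 8.08333 = 10.7050
W = L/λ = 10.7050/9.7 = 1.1036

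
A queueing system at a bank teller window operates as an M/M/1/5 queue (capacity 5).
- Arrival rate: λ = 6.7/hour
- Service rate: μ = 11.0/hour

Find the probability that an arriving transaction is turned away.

ρ = λ/μ = 6.7/11.0 = 0.60909
P₀ = (1-ρ)/(1-ρ^(K+1)) = (1-0.60909)/(1-0.60909^6) = 0.39091/0.94894 = 0.4119
P_K = P₀×ρ^K = 0.4119 × 0.60909^5 = 0.4119 × 0.08383 = 0.03453
Blocking probability = 3.45%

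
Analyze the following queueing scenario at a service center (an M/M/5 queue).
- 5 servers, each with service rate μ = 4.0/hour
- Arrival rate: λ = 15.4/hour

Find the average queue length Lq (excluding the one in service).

Traffic intensity: ρ = λ/(cμ) = 15.4/(5×4.0) = 0.7700
Since ρ = 0.7700 < 1, system is stable.
Offered load a = λ/μ = cρ = 15.4/4.0 = 3.8500
P₀ = [ Σₙ₌₀^4 aⁿ/n! + a^5/(5!(1-ρ)) ]⁻¹
Σ = a^0/0! + a^1/1! + a^2/2! + a^3/3! + a^4/4! = 1.0000 + 3.8500 + 7.4113 + 9.5111 + 9.1544 = 30.9268
a^5/(5!(1-ρ)) = 845.8700/(120 × 0.2300) = 30.6475
P₀ = 1/(30.9268 + 30.6475) = 0.01624
Lq = P₀·a^5·ρ / (5!(1-ρ)²) = 0.01624 × 845.8700 × 0.7700 / (120 × 0.05290) = 1.6663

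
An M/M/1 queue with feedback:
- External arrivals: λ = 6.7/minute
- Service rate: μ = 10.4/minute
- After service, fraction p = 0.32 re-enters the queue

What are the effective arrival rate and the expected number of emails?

Effective arrival rate: λ_eff = λ/(1-p) = 6.7/(1-0.32) = 6.7/0.68 = 9.852941
ρ = λ_eff/μ = 9.852941/10.4 = 0.9473982
L = ρ/(1-ρ) = 0.9473982/(1-0.9473982) = 18.0108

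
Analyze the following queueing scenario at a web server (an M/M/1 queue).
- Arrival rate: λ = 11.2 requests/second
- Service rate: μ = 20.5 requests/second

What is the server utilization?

Server utilization: ρ = λ/μ
ρ = 11.2/20.5 = 0.5463
The server is busy 54.63% of the time.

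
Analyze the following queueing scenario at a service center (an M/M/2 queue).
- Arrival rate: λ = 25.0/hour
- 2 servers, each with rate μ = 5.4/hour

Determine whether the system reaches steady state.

Stability requires ρ = λ/(cμ) < 1
ρ = 25.0/(2 × 5.4) = 25.0/10.80 = 2.3148
Since 2.3148 ≥ 1, the system is UNSTABLE.
Need c > λ/μ = 25.0/5.4 = 4.63.
Minimum servers needed: c = 5.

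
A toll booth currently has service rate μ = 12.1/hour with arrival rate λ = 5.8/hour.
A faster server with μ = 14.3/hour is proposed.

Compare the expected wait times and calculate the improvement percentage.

System 1: ρ₁ = 5.8/12.1 = 0.4793, W₁ = 1/(12.1-5.8) = 0.15873
System 2: ρ₂ = 5.8/14.3 = 0.4056, W₂ = 1/(14.3-5.8) = 0.11765
Improvement: (W₁-W₂)/W₁ = (0.15873-0.11765)/0.15873 = 25.88%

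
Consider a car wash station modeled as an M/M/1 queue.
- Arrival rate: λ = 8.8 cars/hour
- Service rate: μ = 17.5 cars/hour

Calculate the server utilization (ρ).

Server utilization: ρ = λ/μ
ρ = 8.8/17.5 = 0.5029
The server is busy 50.29% of the time.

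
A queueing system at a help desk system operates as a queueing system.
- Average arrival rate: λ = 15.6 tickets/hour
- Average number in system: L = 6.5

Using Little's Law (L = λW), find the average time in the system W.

Little's Law: L = λW, so W = L/λ
W = 6.5/15.6 = 0.4167 hours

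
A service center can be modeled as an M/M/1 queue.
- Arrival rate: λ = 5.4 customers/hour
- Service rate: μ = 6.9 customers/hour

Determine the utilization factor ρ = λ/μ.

Server utilization: ρ = λ/μ
ρ = 5.4/6.9 = 0.7826
The server is busy 78.26% of the time.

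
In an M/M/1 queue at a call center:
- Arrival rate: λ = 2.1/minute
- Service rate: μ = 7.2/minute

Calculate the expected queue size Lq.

ρ = λ/μ = 2.1/7.2 = 0.2917
For M/M/1: Lq = λ²/(μ(μ-λ))
Lq = 4.41/(7.2 × 5.10)
Lq = 0.1201 calls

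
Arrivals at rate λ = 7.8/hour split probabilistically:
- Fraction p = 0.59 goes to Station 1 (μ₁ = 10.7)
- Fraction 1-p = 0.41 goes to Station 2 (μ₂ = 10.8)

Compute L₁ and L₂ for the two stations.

Effective rates: λ₁ = 7.8×0.59 = 4.602, λ₂ = 7.8×0.41 = 3.198
Station 1: ρ₁ = 4.602/10.7 = 0.4301, L₁ = ρ₁/(1-ρ₁) = 0.4301/(1-0.4301) = 0.7547
Station 2: ρ₂ = 3.198/10.8 = 0.2961, L₂ = ρ₂/(1-ρ₂) = 0.2961/(1-0.2961) = 0.4207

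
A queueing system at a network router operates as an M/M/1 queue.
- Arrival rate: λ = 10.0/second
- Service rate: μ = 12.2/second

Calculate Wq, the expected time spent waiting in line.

First, compute utilization: ρ = λ/μ = 10.0/12.2 = 0.8197
For M/M/1: Wq = λ/(μ(μ-λ))
Wq = 10.0/(12.2 × (12.2-10.0))
Wq = 10.0/(12.2 × 2.20)
Wq = 0.3726 seconds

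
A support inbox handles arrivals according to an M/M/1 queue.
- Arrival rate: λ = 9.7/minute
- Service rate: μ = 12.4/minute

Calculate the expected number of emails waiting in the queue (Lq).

ρ = λ/μ = 9.7/12.4 = 0.7823
For M/M/1: Lq = λ²/(μ(μ-λ))
Lq = 94.09/(12.4 × 2.70)
Lq = 2.8103 emails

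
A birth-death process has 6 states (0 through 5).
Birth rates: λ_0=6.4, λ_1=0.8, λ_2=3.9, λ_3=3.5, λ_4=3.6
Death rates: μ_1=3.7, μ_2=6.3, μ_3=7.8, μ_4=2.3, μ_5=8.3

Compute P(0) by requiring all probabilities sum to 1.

Ratios P(n)/P(0) = (λ₀···λₙ₋₁)/(μ₁···μₙ):
P(1)/P(0) = (6.4)/(3.7) = 1.7297
P(2)/P(0) = (6.4×0.8)/(3.7×6.3) = 0.21965
P(3)/P(0) = (6.4×0.8×3.9)/(3.7×6.3×7.8) = 0.10982
P(4)/P(0) = (6.4×0.8×3.9×3.5)/(3.7×6.3×7.8×2.3) = 0.16712
P(5)/P(0) = (6.4×0.8×3.9×3.5×3.6)/(3.7×6.3×7.8×2.3×8.3) = 0.072487

Normalization: ∑ P(n) = 1
P(0) × (1.0000 + 1.7297 + 0.21965 + 0.10982 + 0.16712 + 0.072487) = 1
P(0) × 3.2988 = 1
P(0) = 1/3.2988 = 0.3031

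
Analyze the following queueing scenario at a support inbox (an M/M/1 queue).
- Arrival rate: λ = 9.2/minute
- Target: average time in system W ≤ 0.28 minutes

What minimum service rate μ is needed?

For M/M/1: W = 1/(μ-λ)
Need W ≤ 0.28, so 1/(μ-λ) ≤ 0.28
μ - λ ≥ 1/0.28 = 3.5714
μ ≥ 9.2 + 3.5714 = 12.7714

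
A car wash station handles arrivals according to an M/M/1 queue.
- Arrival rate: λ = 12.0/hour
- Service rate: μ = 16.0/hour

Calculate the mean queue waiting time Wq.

First, compute utilization: ρ = λ/μ = 12.0/16.0 = 0.7500
For M/M/1: Wq = λ/(μ(μ-λ))
Wq = 12.0/(16.0 × (16.0-12.0))
Wq = 12.0/(16.0 × 4.00)
Wq = 0.1875 hours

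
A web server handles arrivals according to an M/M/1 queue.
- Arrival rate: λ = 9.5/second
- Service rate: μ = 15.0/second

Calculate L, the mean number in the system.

ρ = λ/μ = 9.5/15.0 = 0.6333
For M/M/1: L = λ/(μ-λ)
L = 9.5/(15.0-9.5) = 9.5/5.50
L = 1.7273 requests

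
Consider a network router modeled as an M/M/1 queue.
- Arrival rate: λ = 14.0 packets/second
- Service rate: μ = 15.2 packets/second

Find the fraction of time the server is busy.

Server utilization: ρ = λ/μ
ρ = 14.0/15.2 = 0.9211
The server is busy 92.11% of the time.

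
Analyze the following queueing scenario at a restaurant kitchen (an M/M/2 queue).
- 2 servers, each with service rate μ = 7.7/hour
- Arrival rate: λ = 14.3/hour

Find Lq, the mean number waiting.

Traffic intensity: ρ = λ/(cμ) = 14.3/(2×7.7) = 0.9286
Since ρ = 0.9286 < 1, system is stable.
Offered load a = λ/μ = cρ = 14.3/7.7 = 1.8571
P₀ = [ Σₙ₌₀^1 aⁿ/n! + a^2/(2!(1-ρ)) ]⁻¹
Σ = a^0/0! + a^1/1! = 1.0000 + 1.8571 = 2.8571
a^2/(2!(1-ρ)) = 3.4490/(2 × 0.071429) = 24.1429
P₀ = 1/(2.8571 + 24.1429) = 0.03704
Lq = P₀·a^2·ρ / (2!(1-ρ)²) = 0.0370370 × 3.44898 × 0.928571 / (2 × 0.00510204) = 11.6243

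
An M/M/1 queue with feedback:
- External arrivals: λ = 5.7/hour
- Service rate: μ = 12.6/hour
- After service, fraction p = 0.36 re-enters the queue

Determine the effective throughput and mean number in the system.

Effective arrival rate: λ_eff = λ/(1-p) = 5.7/(1-0.36) = 5.7/0.64 = 8.90625
ρ = λ_eff/μ = 8.90625/12.6 = 0.70685
L = ρ/(1-ρ) = 0.70685/(1-0.70685) = 2.4112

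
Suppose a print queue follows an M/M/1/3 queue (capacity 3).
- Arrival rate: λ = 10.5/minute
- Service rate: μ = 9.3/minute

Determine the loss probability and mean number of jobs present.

ρ = λ/μ = 10.5/9.3 = 1.12903
P₀ = (1-ρ)/(1-ρ^(K+1)) = (1-1.12903)/(1-1.12903^4) = -0.12903/-0.62488 = 0.2065
P_K = P₀×ρ^K = 0.2065 × 1.12903^3 = 0.2065 × 1.4392 = 0.2972
Blocking probability P_3 = 0.2972 (29.72%)
L = ρ[1 - (K+1)ρ^K + Kρ^(K+1)] / [(1-ρ)(1-ρ^(K+1))]
L = 1.12903 × (1 - 4×1.439184 + 3×1.624882) / ((1 - 1.12903) × (1 - 1.624882)) = 1.6511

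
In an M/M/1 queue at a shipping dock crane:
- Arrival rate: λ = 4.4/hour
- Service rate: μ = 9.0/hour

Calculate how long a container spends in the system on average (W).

First, compute utilization: ρ = λ/μ = 4.4/9.0 = 0.4889
For M/M/1: W = 1/(μ-λ)
W = 1/(9.0-4.4) = 1/4.60
W = 0.2174 hours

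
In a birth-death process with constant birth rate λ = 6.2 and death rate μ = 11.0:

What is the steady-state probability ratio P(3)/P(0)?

For constant rates: P(n)/P(0) = (λ/μ)^n
P(3)/P(0) = (6.2/11.0)^3 = 0.56364^3 = 0.1791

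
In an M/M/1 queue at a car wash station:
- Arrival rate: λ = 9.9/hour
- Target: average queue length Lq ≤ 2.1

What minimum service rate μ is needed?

For M/M/1: Lq = λ²/(μ(μ-λ))
Need Lq ≤ 2.1, i.e. μ(μ-λ) ≥ λ²/2.1
μ² - 9.9μ - 98.01/2.1 ≥ 0  →  μ² - 9.9μ - 46.67143 ≥ 0
Quadratic formula (positive root): μ = [λ + √(λ² + 4×46.67143)]/2
Discriminant: 98.01 + 4×46.67143 = 284.6957, √284.6957 = 16.87293
μ ≥ (9.9 + 16.87293)/2 = 13.3865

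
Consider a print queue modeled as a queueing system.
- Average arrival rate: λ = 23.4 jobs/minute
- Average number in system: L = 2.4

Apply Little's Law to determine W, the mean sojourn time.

Little's Law: L = λW, so W = L/λ
W = 2.4/23.4 = 0.1026 minutes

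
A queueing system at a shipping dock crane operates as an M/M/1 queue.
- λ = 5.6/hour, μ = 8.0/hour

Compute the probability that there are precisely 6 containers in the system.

ρ = λ/μ = 5.6/8.0 = 0.7000
P(n) = (1-ρ)ρⁿ
P(6) = (1-0.7000) × 0.7000^6
P(6) = 0.30000 × 0.11765
P(6) = 0.03529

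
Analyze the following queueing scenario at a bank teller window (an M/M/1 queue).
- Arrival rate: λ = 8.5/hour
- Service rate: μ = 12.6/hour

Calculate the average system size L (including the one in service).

ρ = λ/μ = 8.5/12.6 = 0.6746
For M/M/1: L = λ/(μ-λ)
L = 8.5/(12.6-8.5) = 8.5/4.10
L = 2.0732 transactions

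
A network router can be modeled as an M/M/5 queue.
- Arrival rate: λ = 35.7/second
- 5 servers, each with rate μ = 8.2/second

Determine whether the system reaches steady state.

Stability requires ρ = λ/(cμ) < 1
ρ = 35.7/(5 × 8.2) = 35.7/41.00 = 0.8707
Since 0.8707 < 1, the system is STABLE.
The servers are busy 87.07% of the time.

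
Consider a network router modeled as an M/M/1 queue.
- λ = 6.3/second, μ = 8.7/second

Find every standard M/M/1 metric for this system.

Step 1: ρ = λ/μ = 6.3/8.7 = 0.7241
Step 2: L = λ/(μ-λ) = 6.3/2.40 = 2.6250
Step 3: Lq = λ²/(μ(μ-λ)) = 39.69/(8.7×2.40) = 1.9009
Step 4: W = 1/(μ-λ) = 1/2.40 = 0.41667
Step 5: Wq = λ/(μ(μ-λ)) = 6.3/(8.7×2.40) = 0.3017
Step 6: P(0) = 1-ρ = 0.2759
Verify: L = λW = 6.3×0.41667 = 2.6250 ✔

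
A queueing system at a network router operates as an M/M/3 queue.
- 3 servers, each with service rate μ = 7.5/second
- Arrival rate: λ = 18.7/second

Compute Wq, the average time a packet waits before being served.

Traffic intensity: ρ = λ/(cμ) = 18.7/(3×7.5) = 0.8311
Since ρ = 0.8311 < 1, system is stable.
Offered load a = λ/μ = cρ = 18.7/7.5 = 2.4933
P₀ = [ Σₙ₌₀^2 aⁿ/n! + a^3/(3!(1-ρ)) ]⁻¹
Σ = a^0/0! + a^1/1! + a^2/2! = 1.0000 + 2.4933 + 3.1084 = 6.6017
a^3/(3!(1-ρ)) = 15.50033/(6 × 0.1688889) = 15.2964
P₀ = 1/(6.6017 + 15.2964) = 0.04567
Lq = P₀·a^3·ρ / (3!(1-ρ)²) = 0.045666 × 15.5003 × 0.83111 / (6 × 0.028523) = 3.4375
Wq = Lq/λ = 3.4375/18.7 = 0.1838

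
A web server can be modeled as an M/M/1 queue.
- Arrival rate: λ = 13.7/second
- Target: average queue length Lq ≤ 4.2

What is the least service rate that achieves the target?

For M/M/1: Lq = λ²/(μ(μ-λ))
Need Lq ≤ 4.2, i.e. μ(μ-λ) ≥ λ²/4.2
μ² - 13.7μ - 187.69/4.2 ≥ 0  →  μ² - 13.7μ - 44.688095 ≥ 0
Quadratic formula (positive root): μ = [λ + √(λ² + 4×44.688095)]/2
Discriminant: 187.69 + 4×44.688095 = 366.44238, √366.44238 = 19.14268
μ ≥ (13.7 + 19.14268)/2 = 16.4213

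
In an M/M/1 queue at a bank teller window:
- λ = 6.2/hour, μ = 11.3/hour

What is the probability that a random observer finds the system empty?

ρ = λ/μ = 6.2/11.3 = 0.5487
P(0) = 1 - ρ = 1 - 0.5487 = 0.4513
The server is idle 45.13% of the time.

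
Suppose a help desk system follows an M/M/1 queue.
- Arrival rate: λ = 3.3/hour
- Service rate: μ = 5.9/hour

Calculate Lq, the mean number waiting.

ρ = λ/μ = 3.3/5.9 = 0.5593
For M/M/1: Lq = λ²/(μ(μ-λ))
Lq = 10.89/(5.9 × 2.60)
Lq = 0.7099 tickets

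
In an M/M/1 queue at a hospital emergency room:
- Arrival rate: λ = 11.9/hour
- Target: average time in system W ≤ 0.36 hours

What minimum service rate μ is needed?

For M/M/1: W = 1/(μ-λ)
Need W ≤ 0.36, so 1/(μ-λ) ≤ 0.36
μ - λ ≥ 1/0.36 = 2.7778
μ ≥ 11.9 + 2.7778 = 14.6778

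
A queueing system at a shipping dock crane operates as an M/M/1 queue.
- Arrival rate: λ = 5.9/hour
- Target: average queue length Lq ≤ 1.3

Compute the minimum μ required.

For M/M/1: Lq = λ²/(μ(μ-λ))
Need Lq ≤ 1.3, i.e. μ(μ-λ) ≥ λ²/1.3
μ² - 5.9μ - 34.81/1.3 ≥ 0  →  μ² - 5.9μ - 26.77692 ≥ 0
Quadratic formula (positive root): μ = [λ + √(λ² + 4×26.77692)]/2
Discriminant: 34.81 + 4×26.77692 = 141.9177, √141.9177 = 11.91292
μ ≥ (5.9 + 11.91292)/2 = 8.9065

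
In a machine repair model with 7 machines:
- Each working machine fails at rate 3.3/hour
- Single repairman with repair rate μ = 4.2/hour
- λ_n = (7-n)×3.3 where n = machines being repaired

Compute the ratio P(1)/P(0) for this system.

P(1)/P(0) = ∏_{i=0}^{1-1} λ_i/μ_{i+1}
= (7-0)×3.3/4.2
= 5.5000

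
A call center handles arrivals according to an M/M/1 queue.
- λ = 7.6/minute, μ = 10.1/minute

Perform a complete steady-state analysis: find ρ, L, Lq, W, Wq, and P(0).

Step 1: ρ = λ/μ = 7.6/10.1 = 0.7525
Step 2: L = λ/(μ-λ) = 7.6/2.50 = 3.0400
Step 3: Lq = λ²/(μ(μ-λ)) = 57.76/(10.1×2.50) = 2.2875
Step 4: W = 1/(μ-λ) = 1/2.50 = 0.4000
Step 5: Wq = λ/(μ(μ-λ)) = 7.6/(10.1×2.50) = 0.3010
Step 6: P(0) = 1-ρ = 0.2475
Verify: L = λW = 7.6×0.4000 = 3.0400 ✔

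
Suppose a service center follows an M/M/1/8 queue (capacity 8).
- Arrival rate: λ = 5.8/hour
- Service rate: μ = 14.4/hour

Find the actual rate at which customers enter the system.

ρ = λ/μ = 5.8/14.4 = 0.40278
P₀ = (1-ρ)/(1-ρ^(K+1)) = (1-0.40278)/(1-0.40278^9) = 0.5972/0.9997 = 0.5974
P_K = P₀×ρ^K = 0.5974 × 0.40278^8 = 0.5974 × 0.0006927 = 0.0004138
λ_eff = λ(1-P_K) = 5.8 × (1 - 0.0004138) = 5.8 × 0.99959 = 5.7976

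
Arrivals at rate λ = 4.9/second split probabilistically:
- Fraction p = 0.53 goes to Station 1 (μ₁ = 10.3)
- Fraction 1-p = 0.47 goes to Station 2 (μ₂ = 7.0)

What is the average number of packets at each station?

Effective rates: λ₁ = 4.9×0.53 = 2.597, λ₂ = 4.9×0.47 = 2.303
Station 1: ρ₁ = 2.597/10.3 = 0.2521, L₁ = ρ₁/(1-ρ₁) = 0.2521/(1-0.2521) = 0.3371
Station 2: ρ₂ = 2.303/7.0 = 0.3290, L₂ = ρ₂/(1-ρ₂) = 0.3290/(1-0.3290) = 0.4903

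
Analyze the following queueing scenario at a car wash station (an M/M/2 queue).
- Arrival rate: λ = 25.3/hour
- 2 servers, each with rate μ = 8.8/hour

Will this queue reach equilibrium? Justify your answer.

Stability requires ρ = λ/(cμ) < 1
ρ = 25.3/(2 × 8.8) = 25.3/17.60 = 1.4375
Since 1.4375 ≥ 1, the system is UNSTABLE.
Need c > λ/μ = 25.3/8.8 = 2.88.
Minimum servers needed: c = 3.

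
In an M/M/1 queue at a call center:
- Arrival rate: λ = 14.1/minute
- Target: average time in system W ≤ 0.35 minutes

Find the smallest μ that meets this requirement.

For M/M/1: W = 1/(μ-λ)
Need W ≤ 0.35, so 1/(μ-λ) ≤ 0.35
μ - λ ≥ 1/0.35 = 2.8571
μ ≥ 14.1 + 2.8571 = 16.9571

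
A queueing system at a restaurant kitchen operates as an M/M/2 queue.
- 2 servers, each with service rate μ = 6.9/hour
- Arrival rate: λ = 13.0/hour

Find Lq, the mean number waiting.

Traffic intensity: ρ = λ/(cμ) = 13.0/(2×6.9) = 0.9420
Since ρ = 0.9420 < 1, system is stable.
Offered load a = λ/μ = cρ = 13.0/6.9 = 1.8841
P₀ = [ Σₙ₌₀^1 aⁿ/n! + a^2/(2!(1-ρ)) ]⁻¹
Σ = a^0/0! + a^1/1! = 1.0000 + 1.8841 = 2.8841
a^2/(2!(1-ρ)) = 3.54967/(2 × 0.0579710) = 30.6159
P₀ = 1/(2.8841 + 30.6159) = 0.02985
Lq = P₀·a^2·ρ / (2!(1-ρ)²) = 0.0298507 × 3.54967 × 0.942029 / (2 × 0.00336064) = 14.8510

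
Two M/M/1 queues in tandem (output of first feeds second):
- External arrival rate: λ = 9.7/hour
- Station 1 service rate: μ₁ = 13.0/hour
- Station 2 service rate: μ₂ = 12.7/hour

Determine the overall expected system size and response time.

By Jackson's theorem, each station behaves as independent M/M/1.
Station 1: ρ₁ = 9.7/13.0 = 0.7462, L₁ = ρ₁/(1-ρ₁) = λ/(μ₁-λ) = 9.7/3.30 = 2.9394
Station 2: ρ₂ = 9.7/12.7 = 0.7638, L₂ = ρ₂/(1-ρ₂) = λ/(μ₂-λ) = 9.7/3.00 = 3.2333
Total: L = L₁ + L₂ = 2.9394 + 3.2333 = 6.1727
W = L/λ = 6.1727/9.7 = 0.6364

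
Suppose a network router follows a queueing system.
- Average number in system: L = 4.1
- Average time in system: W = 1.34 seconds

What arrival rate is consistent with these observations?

Little's Law: L = λW, so λ = L/W
λ = 4.1/1.34 = 3.0597 packets/second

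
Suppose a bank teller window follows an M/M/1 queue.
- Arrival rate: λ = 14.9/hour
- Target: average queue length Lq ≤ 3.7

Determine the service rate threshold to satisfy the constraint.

For M/M/1: Lq = λ²/(μ(μ-λ))
Need Lq ≤ 3.7, i.e. μ(μ-λ) ≥ λ²/3.7
μ² - 14.9μ - 222.01/3.7 ≥ 0  →  μ² - 14.9μ - 60.0027 ≥ 0
Quadratic formula (positive root): μ = [λ + √(λ² + 4×60.0027)]/2
Discriminant: 222.01 + 4×60.0027 = 462.0208, √462.0208 = 21.49467
μ ≥ (14.9 + 21.49467)/2 = 18.1973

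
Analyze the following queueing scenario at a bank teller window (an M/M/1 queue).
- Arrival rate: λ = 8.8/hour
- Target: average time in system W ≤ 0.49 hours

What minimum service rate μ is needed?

For M/M/1: W = 1/(μ-λ)
Need W ≤ 0.49, so 1/(μ-λ) ≤ 0.49
μ - λ ≥ 1/0.49 = 2.0408
μ ≥ 8.8 + 2.0408 = 10.8408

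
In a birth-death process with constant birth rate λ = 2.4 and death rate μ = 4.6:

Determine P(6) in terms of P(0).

For constant rates: P(n)/P(0) = (λ/μ)^n
P(6)/P(0) = (2.4/4.6)^6 = 0.52174^6 = 0.02017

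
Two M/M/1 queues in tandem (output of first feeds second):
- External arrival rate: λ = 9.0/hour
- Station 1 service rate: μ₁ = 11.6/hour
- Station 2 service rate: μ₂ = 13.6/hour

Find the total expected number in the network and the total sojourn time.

By Jackson's theorem, each station behaves as independent M/M/1.
Station 1: ρ₁ = 9.0/11.6 = 0.7759, L₁ = ρ₁/(1-ρ₁) = λ/(μ₁-λ) = 9.0/2.60 = 3.46154
Station 2: ρ₂ = 9.0/13.6 = 0.6618, L₂ = ρ₂/(1-ρ₂) = λ/(μ₂-λ) = 9.0/4.60 = 1.95652
Total: L = L₁ + L₂ = 3.46154 + 1.95652 = 5.4181
W = L/λ = 5.4181/9.0 = 0.6020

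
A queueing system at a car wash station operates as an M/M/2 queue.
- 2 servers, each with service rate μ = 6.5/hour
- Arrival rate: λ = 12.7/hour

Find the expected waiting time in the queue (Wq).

Traffic intensity: ρ = λ/(cμ) = 12.7/(2×6.5) = 0.9769
Since ρ = 0.9769 < 1, system is stable.
Offered load a = λ/μ = cρ = 12.7/6.5 = 1.9538
P₀ = [ Σₙ₌₀^1 aⁿ/n! + a^2/(2!(1-ρ)) ]⁻¹
Σ = a^0/0! + a^1/1! = 1.0000 + 1.9538 = 2.9538
a^2/(2!(1-ρ)) = 3.81751/(2 × 0.0230769) = 82.7128
P₀ = 1/(2.9538 + 82.7128) = 0.01167
Lq = P₀·a^2·ρ / (2!(1-ρ)²) = 0.011673152 × 3.8175148 × 0.97692308 / (2 × 0.00053254438) = 40.8737
Wq = Lq/λ = 40.8737/12.7 = 3.2184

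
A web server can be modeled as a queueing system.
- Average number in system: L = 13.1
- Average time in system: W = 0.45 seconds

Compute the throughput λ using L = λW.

Little's Law: L = λW, so λ = L/W
λ = 13.1/0.45 = 29.1111 requests/second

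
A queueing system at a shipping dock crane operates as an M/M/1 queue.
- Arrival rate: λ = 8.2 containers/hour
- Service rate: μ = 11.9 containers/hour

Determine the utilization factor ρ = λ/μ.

Server utilization: ρ = λ/μ
ρ = 8.2/11.9 = 0.6891
The server is busy 68.91% of the time.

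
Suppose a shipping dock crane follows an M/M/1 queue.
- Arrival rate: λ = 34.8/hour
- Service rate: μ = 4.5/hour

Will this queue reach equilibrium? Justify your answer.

Stability requires ρ = λ/(cμ) < 1
ρ = 34.8/(1 × 4.5) = 34.8/4.50 = 7.7333
Since 7.7333 ≥ 1, the system is UNSTABLE.
Queue grows without bound. Need μ > λ = 34.8.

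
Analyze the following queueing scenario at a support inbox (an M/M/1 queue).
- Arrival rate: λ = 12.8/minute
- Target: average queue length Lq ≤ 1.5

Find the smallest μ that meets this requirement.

For M/M/1: Lq = λ²/(μ(μ-λ))
Need Lq ≤ 1.5, i.e. μ(μ-λ) ≥ λ²/1.5
μ² - 12.8μ - 163.84/1.5 ≥ 0  →  μ² - 12.8μ - 109.22667 ≥ 0
Quadratic formula (positive root): μ = [λ + √(λ² + 4×109.22667)]/2
Discriminant: 163.84 + 4×109.22667 = 600.7467, √600.7467 = 24.5101
μ ≥ (12.8 + 24.5101)/2 = 18.6551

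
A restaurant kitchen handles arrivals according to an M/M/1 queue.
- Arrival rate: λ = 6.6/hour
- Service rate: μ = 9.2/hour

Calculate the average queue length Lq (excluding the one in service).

ρ = λ/μ = 6.6/9.2 = 0.7174
For M/M/1: Lq = λ²/(μ(μ-λ))
Lq = 43.56/(9.2 × 2.60)
Lq = 1.8211 orders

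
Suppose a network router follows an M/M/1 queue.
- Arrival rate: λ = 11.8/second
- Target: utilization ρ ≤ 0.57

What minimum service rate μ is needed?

ρ = λ/μ, so μ = λ/ρ
μ ≥ 11.8/0.57 = 20.7018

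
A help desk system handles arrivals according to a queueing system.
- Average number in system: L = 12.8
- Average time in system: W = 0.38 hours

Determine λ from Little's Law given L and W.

Little's Law: L = λW, so λ = L/W
λ = 12.8/0.38 = 33.6842 tickets/hour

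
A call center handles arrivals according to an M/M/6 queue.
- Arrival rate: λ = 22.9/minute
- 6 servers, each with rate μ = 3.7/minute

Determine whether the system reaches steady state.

Stability requires ρ = λ/(cμ) < 1
ρ = 22.9/(6 × 3.7) = 22.9/22.20 = 1.0315
Since 1.0315 ≥ 1, the system is UNSTABLE.
Need c > λ/μ = 22.9/3.7 = 6.19.
Minimum servers needed: c = 7.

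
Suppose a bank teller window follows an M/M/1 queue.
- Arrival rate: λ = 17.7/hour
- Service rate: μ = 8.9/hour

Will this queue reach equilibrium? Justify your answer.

Stability requires ρ = λ/(cμ) < 1
ρ = 17.7/(1 × 8.9) = 17.7/8.90 = 1.9888
Since 1.9888 ≥ 1, the system is UNSTABLE.
Queue grows without bound. Need μ > λ = 17.7.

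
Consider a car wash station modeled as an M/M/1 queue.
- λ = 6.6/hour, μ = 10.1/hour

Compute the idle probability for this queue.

ρ = λ/μ = 6.6/10.1 = 0.6535
P(0) = 1 - ρ = 1 - 0.6535 = 0.3465
The server is idle 34.65% of the time.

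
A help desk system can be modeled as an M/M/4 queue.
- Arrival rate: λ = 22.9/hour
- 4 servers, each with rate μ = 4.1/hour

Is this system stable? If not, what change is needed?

Stability requires ρ = λ/(cμ) < 1
ρ = 22.9/(4 × 4.1) = 22.9/16.40 = 1.3963
Since 1.3963 ≥ 1, the system is UNSTABLE.
Need c > λ/μ = 22.9/4.1 = 5.59.
Minimum servers needed: c = 6.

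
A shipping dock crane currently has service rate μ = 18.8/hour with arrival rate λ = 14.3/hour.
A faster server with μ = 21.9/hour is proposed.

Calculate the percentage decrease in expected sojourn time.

System 1: ρ₁ = 14.3/18.8 = 0.7606, W₁ = 1/(18.8-14.3) = 0.22222
System 2: ρ₂ = 14.3/21.9 = 0.6530, W₂ = 1/(21.9-14.3) = 0.13158
Improvement: (W₁-W₂)/W₁ = (0.22222-0.13158)/0.22222 = 40.79%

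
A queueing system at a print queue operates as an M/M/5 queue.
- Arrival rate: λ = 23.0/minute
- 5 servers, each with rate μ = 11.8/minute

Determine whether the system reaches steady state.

Stability requires ρ = λ/(cμ) < 1
ρ = 23.0/(5 × 11.8) = 23.0/59.00 = 0.3898
Since 0.3898 < 1, the system is STABLE.
The servers are busy 38.98% of the time.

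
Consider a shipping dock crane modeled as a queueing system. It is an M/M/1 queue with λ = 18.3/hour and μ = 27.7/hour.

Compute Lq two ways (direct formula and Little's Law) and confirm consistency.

Method 1 (direct): Lq = λ²/(μ(μ-λ)) = 334.89/(27.7 × 9.40) = 1.2862

Method 2 (Little's Law):
W = 1/(μ-λ) = 1/9.40 = 0.106383
Wq = W - 1/μ = 0.106383 - 0.0361011 = 0.070282
Lq = λWq = 18.3 × 0.070282 = 1.2862 ✔ (matches Method 1)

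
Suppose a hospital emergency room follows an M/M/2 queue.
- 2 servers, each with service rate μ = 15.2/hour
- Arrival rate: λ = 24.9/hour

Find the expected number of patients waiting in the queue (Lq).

Traffic intensity: ρ = λ/(cμ) = 24.9/(2×15.2) = 0.8191
Since ρ = 0.8191 < 1, system is stable.
Offered load a = λ/μ = cρ = 24.9/15.2 = 1.6382
P₀ = [ Σₙ₌₀^1 aⁿ/n! + a^2/(2!(1-ρ)) ]⁻¹
Σ = a^0/0! + a^1/1! = 1.0000 + 1.6382 = 2.6382
a^2/(2!(1-ρ)) = 2.68356/(2 × 0.180921) = 7.4164
P₀ = 1/(2.6382 + 7.4164) = 0.09946
Lq = P₀·a^2·ρ / (2!(1-ρ)²) = 0.0994575 × 2.68356 × 0.819079 / (2 × 0.0327324) = 3.3394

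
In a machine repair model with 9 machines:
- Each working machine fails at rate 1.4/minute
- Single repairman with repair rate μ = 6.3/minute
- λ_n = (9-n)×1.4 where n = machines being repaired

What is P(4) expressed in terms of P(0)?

P(4)/P(0) = ∏_{i=0}^{4-1} λ_i/μ_{i+1}
= (9-0)×1.4/6.3 × (9-1)×1.4/6.3 × (9-2)×1.4/6.3 × (9-3)×1.4/6.3
= 7.3745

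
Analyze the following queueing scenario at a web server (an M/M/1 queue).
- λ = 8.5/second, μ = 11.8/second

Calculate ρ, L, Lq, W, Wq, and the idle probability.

Step 1: ρ = λ/μ = 8.5/11.8 = 0.7203
Step 2: L = λ/(μ-λ) = 8.5/3.30 = 2.5758
Step 3: Lq = λ²/(μ(μ-λ)) = 72.25/(11.8×3.30) = 1.8554
Step 4: W = 1/(μ-λ) = 1/3.30 = 0.30303
Step 5: Wq = λ/(μ(μ-λ)) = 8.5/(11.8×3.30) = 0.2183
Step 6: P(0) = 1-ρ = 0.2797
Verify: L = λW = 8.5×0.30303 = 2.5758 ✔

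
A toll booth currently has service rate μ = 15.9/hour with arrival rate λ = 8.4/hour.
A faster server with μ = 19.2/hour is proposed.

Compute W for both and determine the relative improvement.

System 1: ρ₁ = 8.4/15.9 = 0.5283, W₁ = 1/(15.9-8.4) = 0.133333
System 2: ρ₂ = 8.4/19.2 = 0.4375, W₂ = 1/(19.2-8.4) = 0.0925926
Improvement: (W₁-W₂)/W₁ = (0.133333-0.0925926)/0.133333 = 30.56%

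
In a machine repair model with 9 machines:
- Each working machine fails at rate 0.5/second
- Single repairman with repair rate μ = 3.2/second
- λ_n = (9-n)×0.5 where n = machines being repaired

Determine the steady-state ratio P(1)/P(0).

P(1)/P(0) = ∏_{i=0}^{1-1} λ_i/μ_{i+1}
= (9-0)×0.5/3.2
= 1.4062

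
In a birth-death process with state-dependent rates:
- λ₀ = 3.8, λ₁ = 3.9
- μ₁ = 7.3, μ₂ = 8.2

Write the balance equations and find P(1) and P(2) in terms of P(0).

Balance equations:
State 0: λ₀P₀ = μ₁P₁ → P₁ = (λ₀/μ₁)P₀ = (3.8/7.3)P₀ = 0.5205P₀
State 1: P₂ = (λ₀λ₁)/(μ₁μ₂)P₀ = (3.8×3.9)/(7.3×8.2)P₀ = 0.2476P₀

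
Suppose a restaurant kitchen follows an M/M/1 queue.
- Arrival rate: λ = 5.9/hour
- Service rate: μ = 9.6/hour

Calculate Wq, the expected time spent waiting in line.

First, compute utilization: ρ = λ/μ = 5.9/9.6 = 0.6146
For M/M/1: Wq = λ/(μ(μ-λ))
Wq = 5.9/(9.6 × (9.6-5.9))
Wq = 5.9/(9.6 × 3.70)
Wq = 0.1661 hours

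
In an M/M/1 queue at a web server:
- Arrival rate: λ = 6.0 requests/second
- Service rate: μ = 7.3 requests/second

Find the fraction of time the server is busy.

Server utilization: ρ = λ/μ
ρ = 6.0/7.3 = 0.8219
The server is busy 82.19% of the time.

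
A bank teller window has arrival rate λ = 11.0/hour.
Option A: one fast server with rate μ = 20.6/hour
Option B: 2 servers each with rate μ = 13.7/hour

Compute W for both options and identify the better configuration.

Option A: single server μ = 20.6 (M/M/1)
  ρ_A = 11.0/20.6 = 0.5340
  W_A = 1/(μ-λ) = 1/(20.6-11.0) = 1/9.60 = 0.1042

Option B: 2 servers μ = 13.7 (M/M/2)
  ρ_B = λ/(cμ) = 11.0/(2×13.7) = 0.4015
  Offered load a = λ/μ = cρ = 11.0/13.7 = 0.8029
  P₀ = [ Σₙ₌₀^1 aⁿ/n! + a^2/(2!(1-ρ)) ]⁻¹
  Σ = a^0/0! + a^1/1! = 1.0000 + 0.8029 = 1.8029
  a^2/(2!(1-ρ)) = 0.64468/(2 × 0.59854) = 0.5385
  P₀ = 1/(1.8029 + 0.5385) = 0.4271
  Lq = P₀·a^2·ρ / (2!(1-ρ)²) = 0.4271 × 0.6447 × 0.4015 / (2 × 0.3583) = 0.1543
  Wq_B = Lq/λ = 0.15427/11.0 = 0.014025
  W_B = Wq_B + 1/μ = 0.014025 + 0.072993 = 0.08702

Since W_B = 0.08702 < W_A = 0.1042, Option B (multiple servers) has the shorter time in system.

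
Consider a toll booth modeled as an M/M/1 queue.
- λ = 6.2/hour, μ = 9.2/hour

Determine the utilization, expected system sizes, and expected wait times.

Step 1: ρ = λ/μ = 6.2/9.2 = 0.6739
Step 2: L = λ/(μ-λ) = 6.2/3.00 = 2.0667
Step 3: Lq = λ²/(μ(μ-λ)) = 38.44/(9.2×3.00) = 1.3928
Step 4: W = 1/(μ-λ) = 1/3.00 = 0.333333
Step 5: Wq = λ/(μ(μ-λ)) = 6.2/(9.2×3.00) = 0.2246
Step 6: P(0) = 1-ρ = 0.3261
Verify: L = λW = 6.2×0.333333 = 2.0667 ✔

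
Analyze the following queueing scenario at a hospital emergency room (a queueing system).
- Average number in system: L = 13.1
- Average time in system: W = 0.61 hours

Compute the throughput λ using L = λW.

Little's Law: L = λW, so λ = L/W
λ = 13.1/0.61 = 21.4754 patients/hour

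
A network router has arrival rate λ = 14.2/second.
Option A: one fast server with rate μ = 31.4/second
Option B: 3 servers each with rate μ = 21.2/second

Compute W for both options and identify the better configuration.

Option A: single server μ = 31.4 (M/M/1)
  ρ_A = 14.2/31.4 = 0.4522
  W_A = 1/(μ-λ) = 1/(31.4-14.2) = 1/17.20 = 0.05814

Option B: 3 servers μ = 21.2 (M/M/3)
  ρ_B = λ/(cμ) = 14.2/(3×21.2) = 0.2233
  Offered load a = λ/μ = cρ = 14.2/21.2 = 0.6698
  P₀ = [ Σₙ₌₀^2 aⁿ/n! + a^3/(3!(1-ρ)) ]⁻¹
  Σ = a^0/0! + a^1/1! + a^2/2! = 1.0000 + 0.6698 + 0.2243 = 1.8941
  a^3/(3!(1-ρ)) = 0.3005/(6 × 0.7767) = 0.06448
  P₀ = 1/(1.8941 + 0.06448) = 0.5106
  Lq = P₀·a^3·ρ / (3!(1-ρ)²) = 0.51056 × 0.30051 × 0.22327 / (6 × 0.60331) = 0.009463
  Wq_B = Lq/λ = 0.009463/14.2 = 0.0006664
  W_B = Wq_B + 1/μ = 0.0006664 + 0.04717 = 0.04784

Since W_B = 0.04784 < W_A = 0.05814, Option B (multiple servers) has the shorter time in system.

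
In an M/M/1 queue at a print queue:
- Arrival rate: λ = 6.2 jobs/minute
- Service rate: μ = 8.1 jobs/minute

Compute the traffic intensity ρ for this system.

Server utilization: ρ = λ/μ
ρ = 6.2/8.1 = 0.7654
The server is busy 76.54% of the time.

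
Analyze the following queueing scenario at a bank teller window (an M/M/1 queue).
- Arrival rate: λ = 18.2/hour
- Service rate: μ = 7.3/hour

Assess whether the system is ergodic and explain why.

Stability requires ρ = λ/(cμ) < 1
ρ = 18.2/(1 × 7.3) = 18.2/7.30 = 2.4932
Since 2.4932 ≥ 1, the system is UNSTABLE.
Queue grows without bound. Need μ > λ = 18.2.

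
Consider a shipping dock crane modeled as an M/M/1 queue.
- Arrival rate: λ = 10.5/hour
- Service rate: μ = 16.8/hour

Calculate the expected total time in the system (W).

First, compute utilization: ρ = λ/μ = 10.5/16.8 = 0.6250
For M/M/1: W = 1/(μ-λ)
W = 1/(16.8-10.5) = 1/6.30
W = 0.1587 hours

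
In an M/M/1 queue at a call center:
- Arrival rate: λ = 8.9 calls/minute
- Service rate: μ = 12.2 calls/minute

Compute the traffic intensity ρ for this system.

Server utilization: ρ = λ/μ
ρ = 8.9/12.2 = 0.7295
The server is busy 72.95% of the time.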